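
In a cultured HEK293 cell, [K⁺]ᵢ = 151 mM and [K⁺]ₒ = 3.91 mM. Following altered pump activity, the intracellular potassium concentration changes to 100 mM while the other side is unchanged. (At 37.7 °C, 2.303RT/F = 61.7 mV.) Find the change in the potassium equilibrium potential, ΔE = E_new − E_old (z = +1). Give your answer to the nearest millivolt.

11 mV

E_old = (61.7/1)·log₁₀(3.91/151) = -97.91 mV
E_new = (61.7/1)·log₁₀(3.91/100) = -86.86 mV
ΔE = -86.86 − (-97.91) = 11.04 mV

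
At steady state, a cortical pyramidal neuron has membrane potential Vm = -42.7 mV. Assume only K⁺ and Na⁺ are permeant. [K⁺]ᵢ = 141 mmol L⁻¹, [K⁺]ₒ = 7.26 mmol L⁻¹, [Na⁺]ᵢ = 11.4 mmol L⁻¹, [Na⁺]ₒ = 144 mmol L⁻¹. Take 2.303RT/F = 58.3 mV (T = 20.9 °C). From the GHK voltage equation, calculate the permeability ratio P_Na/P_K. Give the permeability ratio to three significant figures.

Let α = P_Na/P_K. GHK: Vm = 58.3·log₁₀[(Kₒ + α·Naₒ)/(Kᵢ + α·Naᵢ)].
10^(Vm/58.3) = 10^(-42.7/58.3) = 0.18517
So 0.18517·(Kᵢ + α·Naᵢ) = Kₒ + α·Naₒ → α = (0.18517·141.0 − 7.26) / (144.0 − 0.18517·11.4)
α = (26.11 − 7.26) / (144.0 − 2.111) = 18.85/141.9 = 0.1328

0.133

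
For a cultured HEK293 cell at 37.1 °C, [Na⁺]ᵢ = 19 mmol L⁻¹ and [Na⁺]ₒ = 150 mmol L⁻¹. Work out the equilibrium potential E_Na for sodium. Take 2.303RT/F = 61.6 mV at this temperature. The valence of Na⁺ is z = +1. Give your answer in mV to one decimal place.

55.3 mV

E = (61.6/z) · log₁₀([Na⁺]_out/[Na⁺]_in) with z = +1.
= (61.6/1) · log₁₀(150/19) = 61.60 · log₁₀(7.895)
= 61.60 · (0.8973) = 55.28 mV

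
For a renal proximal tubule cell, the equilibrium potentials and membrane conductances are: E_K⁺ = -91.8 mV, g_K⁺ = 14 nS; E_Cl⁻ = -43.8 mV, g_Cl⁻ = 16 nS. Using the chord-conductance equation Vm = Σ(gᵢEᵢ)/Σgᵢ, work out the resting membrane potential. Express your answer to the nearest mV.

-66 mV

Σ gᵢEᵢ = 14·(-91.8) + 16·(-43.8) = -1986.00
Σ gᵢ = 14 + 16 = 30
Vm = -1986.00 / 30 = -66.20 mV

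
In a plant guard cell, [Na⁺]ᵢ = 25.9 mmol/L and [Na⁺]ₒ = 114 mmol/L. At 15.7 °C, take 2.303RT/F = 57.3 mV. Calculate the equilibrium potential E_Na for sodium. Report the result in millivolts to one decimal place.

36.9 mV

E = (57.3/z) · log₁₀([Na⁺]_out/[Na⁺]_in) with z = +1.
= (57.3/1) · log₁₀(114/25.9) = 57.30 · log₁₀(4.402)
= 57.30 · (0.6436) = 36.88 mV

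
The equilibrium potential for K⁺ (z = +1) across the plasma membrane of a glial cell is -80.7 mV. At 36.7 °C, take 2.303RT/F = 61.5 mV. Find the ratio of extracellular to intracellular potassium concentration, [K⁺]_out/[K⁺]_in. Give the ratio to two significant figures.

log₁₀([out]/[in]) = E·z/(61.5) = -80.7 × 1 / 61.5 = -1.3122
[out]/[in] = 10^(-1.3122) = 0.04873

0.049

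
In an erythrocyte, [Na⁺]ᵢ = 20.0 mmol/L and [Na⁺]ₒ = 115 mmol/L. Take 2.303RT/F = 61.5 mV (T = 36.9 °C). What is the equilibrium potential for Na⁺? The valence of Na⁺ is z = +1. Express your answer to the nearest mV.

E = (61.5/z) · log₁₀([Na⁺]_out/[Na⁺]_in) with z = +1.
= (61.5/1) · log₁₀(115/20.0) = 61.50 · log₁₀(5.75)
= 61.50 · (0.7597) = 46.72 mV

47 mV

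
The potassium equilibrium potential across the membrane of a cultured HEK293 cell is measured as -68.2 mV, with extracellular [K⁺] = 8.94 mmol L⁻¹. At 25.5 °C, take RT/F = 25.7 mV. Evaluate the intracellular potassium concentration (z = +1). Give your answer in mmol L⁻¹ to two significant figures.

Nernst: E = (25.7/1) · ln([out]/[in]), so ln([out]/[in]) = -68.2 × 1 / 25.7 = -2.6537.
[out]/[in] = e^(-2.6537) = 0.07039.
[in] = 8.94 / 0.07039 = 127 mmol L⁻¹.

130 mmol L⁻¹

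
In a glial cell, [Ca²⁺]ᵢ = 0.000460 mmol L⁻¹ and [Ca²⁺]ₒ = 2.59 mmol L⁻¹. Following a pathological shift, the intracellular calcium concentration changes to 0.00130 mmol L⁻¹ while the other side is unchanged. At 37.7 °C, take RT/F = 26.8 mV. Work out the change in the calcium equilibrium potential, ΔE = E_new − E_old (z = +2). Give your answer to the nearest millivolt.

E_old = (26.8/2)·ln(2.59/0.000460) = 115.72 mV
E_new = (26.8/2)·ln(2.59/0.00130) = 101.80 mV
ΔE = 101.80 − (115.72) = -13.92 mV

-14 mV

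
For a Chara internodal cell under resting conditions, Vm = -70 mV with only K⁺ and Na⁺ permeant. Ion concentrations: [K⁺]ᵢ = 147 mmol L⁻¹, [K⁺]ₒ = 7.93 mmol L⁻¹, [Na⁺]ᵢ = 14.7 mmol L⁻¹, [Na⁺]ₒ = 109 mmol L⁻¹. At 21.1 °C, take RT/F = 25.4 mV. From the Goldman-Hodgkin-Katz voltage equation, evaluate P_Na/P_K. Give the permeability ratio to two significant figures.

0.013

Let α = P_Na/P_K. GHK: Vm = 25.4·ln[(Kₒ + α·Naₒ)/(Kᵢ + α·Naᵢ)].
e^(Vm/25.4) = e^(-70.0/25.4) = 0.063551
So 0.063551·(Kᵢ + α·Naᵢ) = Kₒ + α·Naₒ → α = (0.063551·147.0 − 7.93) / (109.0 − 0.063551·14.7)
α = (9.342 − 7.93) / (109.0 − 0.9342) = 1.412/108.1 = 0.01307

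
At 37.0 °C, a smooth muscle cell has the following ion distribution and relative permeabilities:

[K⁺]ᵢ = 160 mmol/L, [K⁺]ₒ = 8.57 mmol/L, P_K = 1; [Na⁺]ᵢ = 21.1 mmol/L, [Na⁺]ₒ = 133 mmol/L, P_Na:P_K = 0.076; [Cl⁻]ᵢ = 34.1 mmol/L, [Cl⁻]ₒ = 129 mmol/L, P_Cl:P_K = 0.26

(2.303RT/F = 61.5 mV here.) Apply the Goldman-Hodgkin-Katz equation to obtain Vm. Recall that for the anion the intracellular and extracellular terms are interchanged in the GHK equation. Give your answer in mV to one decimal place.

Vm = 61.5 · log₁₀[(Σ P·[cation]ₒ + Σ P·[anion]ᵢ) / (Σ P·[cation]ᵢ + Σ P·[anion]ₒ)]
Numerator = 1×8.57 + 0.076×133 + 0.26×34.1 = 27.54
Denominator = 1×160 + 0.076×21.1 + 0.26×129 = 195.1
Vm = 61.5 · log₁₀(0.14115) = 61.5 × (-0.8503) = -52.30 mV

-52.3 mV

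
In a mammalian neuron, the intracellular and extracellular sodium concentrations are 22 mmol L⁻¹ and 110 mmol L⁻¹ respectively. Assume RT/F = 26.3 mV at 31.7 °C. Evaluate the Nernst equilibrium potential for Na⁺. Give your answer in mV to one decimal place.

42.3 mV

E = (26.3/z) · ln([Na⁺]_out/[Na⁺]_in) with z = +1.
= (26.3/1) · ln(110/22) = 26.30 · ln(5)
= 26.30 · (1.6094) = 42.33 mV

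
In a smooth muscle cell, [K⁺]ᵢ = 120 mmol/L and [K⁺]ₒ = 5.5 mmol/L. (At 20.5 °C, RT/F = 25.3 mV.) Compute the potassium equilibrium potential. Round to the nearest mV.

E = (25.3/z) · ln([K⁺]_out/[K⁺]_in) with z = +1.
= (25.3/1) · ln(5.5/120) = 25.30 · ln(0.04583)
= 25.30 · (-3.0827) = -77.99 mV

-78 mV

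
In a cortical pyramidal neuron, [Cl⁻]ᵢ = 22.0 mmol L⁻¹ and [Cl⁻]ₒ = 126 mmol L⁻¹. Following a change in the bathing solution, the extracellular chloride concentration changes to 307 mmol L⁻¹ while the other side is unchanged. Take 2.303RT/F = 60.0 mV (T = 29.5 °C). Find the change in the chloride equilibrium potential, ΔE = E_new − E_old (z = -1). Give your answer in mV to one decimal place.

E_old = (60.0/-1)·log₁₀(126/22.0) = -45.48 mV
E_new = (60.0/-1)·log₁₀(307/22.0) = -68.68 mV
ΔE = -68.68 − (-45.48) = -23.21 mV

-23.2 mV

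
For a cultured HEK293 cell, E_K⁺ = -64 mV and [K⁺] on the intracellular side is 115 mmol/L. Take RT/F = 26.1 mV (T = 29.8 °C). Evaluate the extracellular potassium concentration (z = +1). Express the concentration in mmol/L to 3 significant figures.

Nernst: E = (26.1/1) · ln([out]/[in]), so ln([out]/[in]) = -64.0 × 1 / 26.1 = -2.4521.
[out]/[in] = e^(-2.4521) = 0.08611.
[out] = 0.08611 × 115 = 9.903 mmol/L.

9.90 mmol/L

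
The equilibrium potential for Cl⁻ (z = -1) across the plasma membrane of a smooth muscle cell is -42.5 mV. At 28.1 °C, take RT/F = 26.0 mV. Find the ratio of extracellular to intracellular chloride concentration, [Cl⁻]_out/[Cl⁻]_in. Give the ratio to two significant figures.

5.1

ln([out]/[in]) = E·z/(26.0) = -42.5 × -1 / 26.0 = 1.6346
[out]/[in] = e^(1.6346) = 5.127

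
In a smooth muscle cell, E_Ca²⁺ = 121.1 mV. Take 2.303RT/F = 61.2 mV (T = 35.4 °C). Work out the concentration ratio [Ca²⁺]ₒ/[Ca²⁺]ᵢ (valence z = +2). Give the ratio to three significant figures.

log₁₀([out]/[in]) = E·z/(61.2) = 121.1 × 2 / 61.2 = 3.9575
[out]/[in] = 10^(3.9575) = 9068

9070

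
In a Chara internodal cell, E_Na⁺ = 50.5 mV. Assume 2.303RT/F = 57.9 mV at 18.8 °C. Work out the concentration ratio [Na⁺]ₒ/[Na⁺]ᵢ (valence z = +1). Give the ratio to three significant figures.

7.45

log₁₀([out]/[in]) = E·z/(57.9) = 50.5 × 1 / 57.9 = 0.8722
[out]/[in] = 10^(0.8722) = 7.451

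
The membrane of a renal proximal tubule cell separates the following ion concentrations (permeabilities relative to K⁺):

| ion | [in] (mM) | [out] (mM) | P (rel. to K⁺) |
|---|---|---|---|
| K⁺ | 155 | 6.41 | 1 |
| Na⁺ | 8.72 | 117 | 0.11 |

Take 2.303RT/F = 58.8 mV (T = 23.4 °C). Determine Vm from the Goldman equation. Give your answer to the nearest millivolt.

-53 mV

Vm = 58.8 · log₁₀[(Σ P·[cation]ₒ + Σ P·[anion]ᵢ) / (Σ P·[cation]ᵢ + Σ P·[anion]ₒ)]
Numerator = 1×6.41 + 0.11×117 = 19.28
Denominator = 1×155 + 0.11×8.72 = 156
Vm = 58.8 · log₁₀(0.12362) = 58.8 × (-0.9079) = -53.38 mV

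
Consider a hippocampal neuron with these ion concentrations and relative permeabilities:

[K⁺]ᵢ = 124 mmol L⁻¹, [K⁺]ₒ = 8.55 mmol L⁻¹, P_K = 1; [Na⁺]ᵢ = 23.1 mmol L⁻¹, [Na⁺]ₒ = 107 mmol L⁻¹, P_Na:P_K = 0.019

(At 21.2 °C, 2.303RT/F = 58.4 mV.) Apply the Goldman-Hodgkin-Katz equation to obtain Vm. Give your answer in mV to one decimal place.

-62.5 mV

Vm = 58.4 · log₁₀[(Σ P·[cation]ₒ + Σ P·[anion]ᵢ) / (Σ P·[cation]ᵢ + Σ P·[anion]ₒ)]
Numerator = 1×8.55 + 0.019×107 = 10.58
Denominator = 1×124 + 0.019×23.1 = 124.4
Vm = 58.4 · log₁₀(0.085046) = 58.4 × (-1.0703) = -62.51 mV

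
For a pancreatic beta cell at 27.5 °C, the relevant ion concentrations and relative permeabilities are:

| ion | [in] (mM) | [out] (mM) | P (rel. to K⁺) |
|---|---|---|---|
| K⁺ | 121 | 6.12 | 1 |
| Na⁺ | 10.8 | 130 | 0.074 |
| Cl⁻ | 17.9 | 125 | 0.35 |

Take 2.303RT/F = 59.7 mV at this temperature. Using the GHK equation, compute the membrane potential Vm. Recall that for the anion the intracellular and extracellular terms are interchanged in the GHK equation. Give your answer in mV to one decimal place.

Vm = 59.7 · log₁₀[(Σ P·[cation]ₒ + Σ P·[anion]ᵢ) / (Σ P·[cation]ᵢ + Σ P·[anion]ₒ)]
Numerator = 1×6.12 + 0.074×130 + 0.35×17.9 = 22
Denominator = 1×121 + 0.074×10.8 + 0.35×125 = 165.5
Vm = 59.7 · log₁₀(0.13292) = 59.7 × (-0.8764) = -52.32 mV

-52.3 mV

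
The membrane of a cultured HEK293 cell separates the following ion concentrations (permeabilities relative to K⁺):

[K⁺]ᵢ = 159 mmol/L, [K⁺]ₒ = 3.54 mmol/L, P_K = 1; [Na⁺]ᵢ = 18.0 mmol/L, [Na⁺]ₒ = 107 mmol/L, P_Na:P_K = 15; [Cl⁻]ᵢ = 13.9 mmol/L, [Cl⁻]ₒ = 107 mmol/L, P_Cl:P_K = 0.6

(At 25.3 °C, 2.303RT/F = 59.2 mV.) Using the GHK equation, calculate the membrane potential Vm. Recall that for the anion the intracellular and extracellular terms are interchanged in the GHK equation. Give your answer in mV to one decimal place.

30.5 mV

Vm = 59.2 · log₁₀[(Σ P·[cation]ₒ + Σ P·[anion]ᵢ) / (Σ P·[cation]ᵢ + Σ P·[anion]ₒ)]
Numerator = 1×3.54 + 15×107 + 0.6×13.9 = 1617
Denominator = 1×159 + 15×18.0 + 0.6×107 = 493.2
Vm = 59.2 · log₁₀(3.2783) = 59.2 × (0.5157) = 30.53 mV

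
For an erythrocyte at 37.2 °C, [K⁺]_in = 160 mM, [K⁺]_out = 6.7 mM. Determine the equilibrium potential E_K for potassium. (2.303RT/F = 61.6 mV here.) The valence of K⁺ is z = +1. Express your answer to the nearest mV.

-85 mV

E = (61.6/z) · log₁₀([K⁺]_out/[K⁺]_in) with z = +1.
= (61.6/1) · log₁₀(6.7/160) = 61.60 · log₁₀(0.04188)
= 61.60 · (-1.3780) = -84.89 mV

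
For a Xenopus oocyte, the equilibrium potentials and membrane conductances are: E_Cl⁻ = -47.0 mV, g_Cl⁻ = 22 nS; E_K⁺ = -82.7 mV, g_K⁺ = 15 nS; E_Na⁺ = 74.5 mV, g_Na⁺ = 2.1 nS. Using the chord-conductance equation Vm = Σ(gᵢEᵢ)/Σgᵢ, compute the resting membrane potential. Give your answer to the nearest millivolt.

-54 mV

Σ gᵢEᵢ = 22·(-47.0) + 15·(-82.7) + 2.1·(74.5) = -2118.05
Σ gᵢ = 22 + 15 + 2.1 = 39.1
Vm = -2118.05 / 39.1 = -54.17 mV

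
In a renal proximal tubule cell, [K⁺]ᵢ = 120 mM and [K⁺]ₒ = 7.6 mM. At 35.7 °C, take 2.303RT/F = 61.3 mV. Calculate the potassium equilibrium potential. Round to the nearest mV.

E = (61.3/z) · log₁₀([K⁺]_out/[K⁺]_in) with z = +1.
= (61.3/1) · log₁₀(7.6/120) = 61.30 · log₁₀(0.06333)
= 61.30 · (-1.1984) = -73.46 mV

-73 mV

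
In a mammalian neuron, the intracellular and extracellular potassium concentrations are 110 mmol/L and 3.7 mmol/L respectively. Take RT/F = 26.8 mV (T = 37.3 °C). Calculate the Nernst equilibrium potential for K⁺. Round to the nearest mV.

-91 mV

E = (26.8/z) · ln([K⁺]_out/[K⁺]_in) with z = +1.
= (26.8/1) · ln(3.7/110) = 26.80 · ln(0.03364)
= 26.80 · (-3.3921) = -90.91 mV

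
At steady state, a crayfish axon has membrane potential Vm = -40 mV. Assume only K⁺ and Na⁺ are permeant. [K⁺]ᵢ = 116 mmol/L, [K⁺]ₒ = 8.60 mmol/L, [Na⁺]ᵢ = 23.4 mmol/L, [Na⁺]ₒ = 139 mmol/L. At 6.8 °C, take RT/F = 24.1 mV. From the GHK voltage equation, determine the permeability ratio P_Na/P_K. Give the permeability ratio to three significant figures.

Let α = P_Na/P_K. GHK: Vm = 24.1·ln[(Kₒ + α·Naₒ)/(Kᵢ + α·Naᵢ)].
e^(Vm/24.1) = e^(-40.0/24.1) = 0.19019
So 0.19019·(Kᵢ + α·Naᵢ) = Kₒ + α·Naₒ → α = (0.19019·116.0 − 8.6) / (139.0 − 0.19019·23.4)
α = (22.06 − 8.6) / (139.0 − 4.45) = 13.46/134.5 = 0.1

0.100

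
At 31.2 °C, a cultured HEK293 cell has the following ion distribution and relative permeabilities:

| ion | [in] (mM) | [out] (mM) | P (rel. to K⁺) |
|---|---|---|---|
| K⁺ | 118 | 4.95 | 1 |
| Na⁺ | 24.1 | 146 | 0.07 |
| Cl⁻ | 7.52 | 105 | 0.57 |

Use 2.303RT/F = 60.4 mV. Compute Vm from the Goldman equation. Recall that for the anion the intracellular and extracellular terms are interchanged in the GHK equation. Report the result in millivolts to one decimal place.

-58.3 mV

Vm = 60.4 · log₁₀[(Σ P·[cation]ₒ + Σ P·[anion]ᵢ) / (Σ P·[cation]ᵢ + Σ P·[anion]ₒ)]
Numerator = 1×4.95 + 0.07×146 + 0.57×7.52 = 19.46
Denominator = 1×118 + 0.07×24.1 + 0.57×105 = 179.5
Vm = 60.4 · log₁₀(0.10837) = 60.4 × (-0.9651) = -58.29 mV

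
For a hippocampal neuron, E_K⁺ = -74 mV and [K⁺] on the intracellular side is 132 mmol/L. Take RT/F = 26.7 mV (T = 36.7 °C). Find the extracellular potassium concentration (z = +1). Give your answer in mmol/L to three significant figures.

Nernst: E = (26.7/1) · ln([out]/[in]), so ln([out]/[in]) = -74.0 × 1 / 26.7 = -2.7715.
[out]/[in] = e^(-2.7715) = 0.06257.
[out] = 0.06257 × 132 = 8.259 mmol/L.

8.26 mmol/L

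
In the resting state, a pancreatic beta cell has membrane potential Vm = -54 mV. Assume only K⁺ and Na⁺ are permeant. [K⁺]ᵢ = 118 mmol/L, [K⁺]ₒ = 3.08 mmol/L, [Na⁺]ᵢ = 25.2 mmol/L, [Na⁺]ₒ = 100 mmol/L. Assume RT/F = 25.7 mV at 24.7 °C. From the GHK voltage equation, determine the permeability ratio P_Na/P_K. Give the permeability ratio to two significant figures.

0.12

Let α = P_Na/P_K. GHK: Vm = 25.7·ln[(Kₒ + α·Naₒ)/(Kᵢ + α·Naᵢ)].
e^(Vm/25.7) = e^(-54.0/25.7) = 0.12231
So 0.12231·(Kᵢ + α·Naᵢ) = Kₒ + α·Naₒ → α = (0.12231·118.0 − 3.08) / (100.0 − 0.12231·25.2)
α = (14.43 − 3.08) / (100.0 − 3.082) = 11.35/96.92 = 0.1171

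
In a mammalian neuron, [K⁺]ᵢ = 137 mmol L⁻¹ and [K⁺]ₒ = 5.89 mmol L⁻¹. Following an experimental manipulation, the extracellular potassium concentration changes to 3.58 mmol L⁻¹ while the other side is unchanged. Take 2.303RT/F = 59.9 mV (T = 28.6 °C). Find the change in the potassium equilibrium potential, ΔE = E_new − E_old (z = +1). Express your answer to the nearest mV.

E_old = (59.9/1)·log₁₀(5.89/137) = -81.86 mV
E_new = (59.9/1)·log₁₀(3.58/137) = -94.81 mV
ΔE = -94.81 − (-81.86) = -12.95 mV

-13 mV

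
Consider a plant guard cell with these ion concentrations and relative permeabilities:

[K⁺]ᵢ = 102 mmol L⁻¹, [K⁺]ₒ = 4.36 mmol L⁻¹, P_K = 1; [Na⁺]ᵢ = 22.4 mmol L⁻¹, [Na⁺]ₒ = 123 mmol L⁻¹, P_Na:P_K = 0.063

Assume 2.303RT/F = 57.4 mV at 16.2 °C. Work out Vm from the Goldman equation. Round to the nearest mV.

Vm = 57.4 · log₁₀[(Σ P·[cation]ₒ + Σ P·[anion]ᵢ) / (Σ P·[cation]ᵢ + Σ P·[anion]ₒ)]
Numerator = 1×4.36 + 0.063×123 = 12.11
Denominator = 1×102 + 0.063×22.4 = 103.4
Vm = 57.4 · log₁₀(0.1171) = 57.4 × (-0.9315) = -53.47 mV

-53 mV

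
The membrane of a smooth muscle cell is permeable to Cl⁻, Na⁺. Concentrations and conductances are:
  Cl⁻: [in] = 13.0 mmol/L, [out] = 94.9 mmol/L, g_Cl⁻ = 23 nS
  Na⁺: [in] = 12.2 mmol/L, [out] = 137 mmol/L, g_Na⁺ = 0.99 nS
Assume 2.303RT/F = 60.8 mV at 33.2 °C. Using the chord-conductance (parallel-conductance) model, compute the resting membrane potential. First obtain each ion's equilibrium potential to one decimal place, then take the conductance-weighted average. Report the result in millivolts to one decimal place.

E_Cl⁻ = (60.8/-1)·log₁₀(94.9/13.0) = -52.5 mV
E_Na⁺ = (60.8/1)·log₁₀(137/12.2) = 63.9 mV
Vm = (Σ gᵢEᵢ)/(Σ gᵢ) = (23·-52.5 + 0.99·63.9) / (23 + 0.99)
= -1144.24 / 23.99 = -47.70 mV

-47.7 mV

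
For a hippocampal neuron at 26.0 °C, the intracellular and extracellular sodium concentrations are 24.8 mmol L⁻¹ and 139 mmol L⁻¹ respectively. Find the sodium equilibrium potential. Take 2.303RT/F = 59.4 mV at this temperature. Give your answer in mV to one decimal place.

44.5 mV

E = (59.4/z) · log₁₀([Na⁺]_out/[Na⁺]_in) with z = +1.
= (59.4/1) · log₁₀(139/24.8) = 59.40 · log₁₀(5.605)
= 59.40 · (0.7486) = 44.46 mV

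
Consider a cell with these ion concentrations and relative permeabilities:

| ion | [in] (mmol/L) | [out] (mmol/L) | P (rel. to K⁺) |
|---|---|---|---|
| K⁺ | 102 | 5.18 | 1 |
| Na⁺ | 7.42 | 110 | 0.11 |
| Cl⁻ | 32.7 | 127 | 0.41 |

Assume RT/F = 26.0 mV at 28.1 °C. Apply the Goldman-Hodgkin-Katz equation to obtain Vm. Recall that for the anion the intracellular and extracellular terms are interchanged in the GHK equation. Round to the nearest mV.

-42 mV

Vm = 26.0 · ln[(Σ P·[cation]ₒ + Σ P·[anion]ᵢ) / (Σ P·[cation]ᵢ + Σ P·[anion]ₒ)]
Numerator = 1×5.18 + 0.11×110 + 0.41×32.7 = 30.69
Denominator = 1×102 + 0.11×7.42 + 0.41×127 = 154.9
Vm = 26.0 · ln(0.19813) = 26.0 × (-1.6189) = -42.09 mV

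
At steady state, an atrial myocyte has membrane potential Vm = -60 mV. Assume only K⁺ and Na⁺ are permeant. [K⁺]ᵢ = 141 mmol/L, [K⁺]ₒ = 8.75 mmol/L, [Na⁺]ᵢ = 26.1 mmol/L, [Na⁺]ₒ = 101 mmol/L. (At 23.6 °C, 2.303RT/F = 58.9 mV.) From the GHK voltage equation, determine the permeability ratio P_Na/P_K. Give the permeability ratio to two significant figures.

Let α = P_Na/P_K. GHK: Vm = 58.9·log₁₀[(Kₒ + α·Naₒ)/(Kᵢ + α·Naᵢ)].
10^(Vm/58.9) = 10^(-60.0/58.9) = 0.095791
So 0.095791·(Kᵢ + α·Naᵢ) = Kₒ + α·Naₒ → α = (0.095791·141.0 − 8.75) / (101.0 − 0.095791·26.1)
α = (13.51 − 8.75) / (101.0 − 2.5) = 4.757/98.5 = 0.04829

0.048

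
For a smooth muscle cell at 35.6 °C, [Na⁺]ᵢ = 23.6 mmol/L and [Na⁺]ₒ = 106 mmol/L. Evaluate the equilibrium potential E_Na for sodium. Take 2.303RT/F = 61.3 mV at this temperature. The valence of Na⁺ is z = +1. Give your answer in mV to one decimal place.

40.0 mV

E = (61.3/z) · log₁₀([Na⁺]_out/[Na⁺]_in) with z = +1.
= (61.3/1) · log₁₀(106/23.6) = 61.30 · log₁₀(4.492)
= 61.30 · (0.6524) = 39.99 mV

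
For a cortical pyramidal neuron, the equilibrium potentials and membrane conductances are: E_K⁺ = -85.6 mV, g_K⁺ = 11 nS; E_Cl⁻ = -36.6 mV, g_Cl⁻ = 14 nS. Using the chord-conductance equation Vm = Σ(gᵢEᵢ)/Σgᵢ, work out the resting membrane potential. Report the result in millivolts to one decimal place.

Σ gᵢEᵢ = 11·(-85.6) + 14·(-36.6) = -1454.00
Σ gᵢ = 11 + 14 = 25
Vm = -1454.00 / 25 = -58.16 mV

-58.2 mV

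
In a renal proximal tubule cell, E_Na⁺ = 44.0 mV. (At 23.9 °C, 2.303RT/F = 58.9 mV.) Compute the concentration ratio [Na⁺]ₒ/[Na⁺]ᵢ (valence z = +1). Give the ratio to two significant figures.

log₁₀([out]/[in]) = E·z/(58.9) = 44.0 × 1 / 58.9 = 0.7470
[out]/[in] = 10^(0.7470) = 5.585

5.6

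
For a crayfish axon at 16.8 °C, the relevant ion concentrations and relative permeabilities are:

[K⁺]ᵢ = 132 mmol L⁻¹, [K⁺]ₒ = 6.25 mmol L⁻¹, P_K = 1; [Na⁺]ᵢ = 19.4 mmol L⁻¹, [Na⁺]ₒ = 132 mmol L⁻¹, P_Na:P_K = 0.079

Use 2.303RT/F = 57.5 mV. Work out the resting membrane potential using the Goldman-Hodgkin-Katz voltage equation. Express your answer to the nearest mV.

Vm = 57.5 · log₁₀[(Σ P·[cation]ₒ + Σ P·[anion]ᵢ) / (Σ P·[cation]ᵢ + Σ P·[anion]ₒ)]
Numerator = 1×6.25 + 0.079×132 = 16.68
Denominator = 1×132 + 0.079×19.4 = 133.5
Vm = 57.5 · log₁₀(0.1249) = 57.5 × (-0.9034) = -51.95 mV

-52 mV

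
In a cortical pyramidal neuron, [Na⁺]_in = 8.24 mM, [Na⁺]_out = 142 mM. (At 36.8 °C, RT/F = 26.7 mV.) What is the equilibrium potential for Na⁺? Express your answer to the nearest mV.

76 mV

E = (26.7/z) · ln([Na⁺]_out/[Na⁺]_in) with z = +1.
= (26.7/1) · ln(142/8.24) = 26.70 · ln(17.23)
= 26.70 · (2.8468) = 76.01 mV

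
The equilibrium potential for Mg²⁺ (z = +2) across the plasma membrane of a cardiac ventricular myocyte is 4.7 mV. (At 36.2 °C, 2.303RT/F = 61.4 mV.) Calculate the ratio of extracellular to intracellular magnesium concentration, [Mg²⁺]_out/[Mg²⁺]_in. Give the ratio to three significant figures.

1.42

log₁₀([out]/[in]) = E·z/(61.4) = 4.7 × 2 / 61.4 = 0.1531
[out]/[in] = 10^(0.1531) = 1.423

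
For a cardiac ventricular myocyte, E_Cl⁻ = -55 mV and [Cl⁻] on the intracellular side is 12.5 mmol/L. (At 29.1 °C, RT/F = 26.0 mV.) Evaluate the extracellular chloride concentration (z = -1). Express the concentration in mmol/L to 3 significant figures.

Nernst: E = (26.0/-1) · ln([out]/[in]), so ln([out]/[in]) = -55.0 × -1 / 26.0 = 2.1154.
[out]/[in] = e^(2.1154) = 8.293.
[out] = 8.293 × 12.5 = 103.7 mmol/L.

104 mmol/L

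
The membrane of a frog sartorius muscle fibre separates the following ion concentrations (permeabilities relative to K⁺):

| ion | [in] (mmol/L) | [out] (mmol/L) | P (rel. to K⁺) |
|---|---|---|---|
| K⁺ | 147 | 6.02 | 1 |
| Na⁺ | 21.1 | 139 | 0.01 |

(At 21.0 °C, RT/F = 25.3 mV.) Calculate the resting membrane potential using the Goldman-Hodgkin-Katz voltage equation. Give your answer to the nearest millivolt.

-76 mV

Vm = 25.3 · ln[(Σ P·[cation]ₒ + Σ P·[anion]ᵢ) / (Σ P·[cation]ᵢ + Σ P·[anion]ₒ)]
Numerator = 1×6.02 + 0.01×139 = 7.41
Denominator = 1×147 + 0.01×21.1 = 147.2
Vm = 25.3 · ln(0.050336) = 25.3 × (-2.9890) = -75.62 mV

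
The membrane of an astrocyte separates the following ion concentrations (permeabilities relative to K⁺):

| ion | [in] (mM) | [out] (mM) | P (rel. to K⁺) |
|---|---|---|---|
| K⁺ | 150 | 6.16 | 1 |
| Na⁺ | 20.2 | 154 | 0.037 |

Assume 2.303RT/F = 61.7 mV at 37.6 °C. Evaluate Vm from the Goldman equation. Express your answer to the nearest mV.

-68 mV

Vm = 61.7 · log₁₀[(Σ P·[cation]ₒ + Σ P·[anion]ᵢ) / (Σ P·[cation]ᵢ + Σ P·[anion]ₒ)]
Numerator = 1×6.16 + 0.037×154 = 11.86
Denominator = 1×150 + 0.037×20.2 = 150.7
Vm = 61.7 · log₁₀(0.078661) = 61.7 × (-1.1042) = -68.13 mV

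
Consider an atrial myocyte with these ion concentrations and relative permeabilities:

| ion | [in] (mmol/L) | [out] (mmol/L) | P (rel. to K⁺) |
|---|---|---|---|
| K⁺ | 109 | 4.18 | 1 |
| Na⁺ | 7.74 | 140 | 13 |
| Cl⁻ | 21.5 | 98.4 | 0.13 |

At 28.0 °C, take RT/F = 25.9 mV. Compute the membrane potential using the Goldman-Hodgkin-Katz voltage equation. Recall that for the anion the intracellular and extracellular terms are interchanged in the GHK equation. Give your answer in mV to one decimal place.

54.5 mV

Vm = 25.9 · ln[(Σ P·[cation]ₒ + Σ P·[anion]ᵢ) / (Σ P·[cation]ᵢ + Σ P·[anion]ₒ)]
Numerator = 1×4.18 + 13×140 + 0.13×21.5 = 1827
Denominator = 1×109 + 13×7.74 + 0.13×98.4 = 222.4
Vm = 25.9 · ln(8.2144) = 25.9 × (2.1059) = 54.54 mV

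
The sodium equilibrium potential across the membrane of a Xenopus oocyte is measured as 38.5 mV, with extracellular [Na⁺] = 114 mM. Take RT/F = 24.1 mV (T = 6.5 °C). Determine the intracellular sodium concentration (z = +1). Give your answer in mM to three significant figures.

23.1 mM

Nernst: E = (24.1/1) · ln([out]/[in]), so ln([out]/[in]) = 38.5 × 1 / 24.1 = 1.5975.
[out]/[in] = e^(1.5975) = 4.941.
[in] = 114 / 4.941 = 23.07 mM.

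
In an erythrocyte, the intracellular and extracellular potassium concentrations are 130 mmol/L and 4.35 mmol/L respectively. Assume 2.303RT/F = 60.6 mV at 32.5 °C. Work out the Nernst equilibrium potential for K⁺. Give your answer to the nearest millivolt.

-89 mV

E = (60.6/z) · log₁₀([K⁺]_out/[K⁺]_in) with z = +1.
= (60.6/1) · log₁₀(4.35/130) = 60.60 · log₁₀(0.03346)
= 60.60 · (-1.4755) = -89.41 mV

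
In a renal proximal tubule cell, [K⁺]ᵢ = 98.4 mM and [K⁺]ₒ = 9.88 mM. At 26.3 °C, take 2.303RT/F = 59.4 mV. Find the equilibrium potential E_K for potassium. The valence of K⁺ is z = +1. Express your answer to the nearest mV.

E = (59.4/z) · log₁₀([K⁺]_out/[K⁺]_in) with z = +1.
= (59.4/1) · log₁₀(9.88/98.4) = 59.40 · log₁₀(0.1004)
= 59.40 · (-0.9982) = -59.30 mV

-59 mV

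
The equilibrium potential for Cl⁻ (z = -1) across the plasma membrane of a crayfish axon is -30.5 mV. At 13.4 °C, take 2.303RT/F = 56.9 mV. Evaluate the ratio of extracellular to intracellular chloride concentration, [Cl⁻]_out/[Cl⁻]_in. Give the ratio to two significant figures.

log₁₀([out]/[in]) = E·z/(56.9) = -30.5 × -1 / 56.9 = 0.5360
[out]/[in] = 10^(0.5360) = 3.436

3.4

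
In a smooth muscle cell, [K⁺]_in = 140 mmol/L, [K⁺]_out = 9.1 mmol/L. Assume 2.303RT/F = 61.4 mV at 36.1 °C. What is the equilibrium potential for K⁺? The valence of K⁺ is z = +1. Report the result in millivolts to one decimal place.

-72.9 mV

E = (61.4/z) · log₁₀([K⁺]_out/[K⁺]_in) with z = +1.
= (61.4/1) · log₁₀(9.1/140) = 61.40 · log₁₀(0.065)
= 61.40 · (-1.1871) = -72.89 mV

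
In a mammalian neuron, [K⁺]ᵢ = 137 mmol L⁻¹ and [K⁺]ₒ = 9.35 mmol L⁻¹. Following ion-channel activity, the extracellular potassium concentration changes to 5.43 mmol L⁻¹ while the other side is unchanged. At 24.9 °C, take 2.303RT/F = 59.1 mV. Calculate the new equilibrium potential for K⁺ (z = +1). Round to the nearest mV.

-83 mV

After the shift: [K⁺]_out = 5.43, [K⁺]_in = 137 mmol L⁻¹.
E_new = (59.1/1)·log₁₀(5.43/137) = 59.10 · (-1.4019) = -82.85 mV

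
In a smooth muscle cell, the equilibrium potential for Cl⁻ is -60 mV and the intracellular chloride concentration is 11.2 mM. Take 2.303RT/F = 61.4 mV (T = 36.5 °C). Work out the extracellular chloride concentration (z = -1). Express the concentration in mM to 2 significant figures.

Nernst: E = (61.4/-1) · log₁₀([out]/[in]), so log₁₀([out]/[in]) = -60.0 × -1 / 61.4 = 0.9772.
[out]/[in] = 10^(0.9772) = 9.489.
[out] = 9.489 × 11.2 = 106.3 mM.

110 mM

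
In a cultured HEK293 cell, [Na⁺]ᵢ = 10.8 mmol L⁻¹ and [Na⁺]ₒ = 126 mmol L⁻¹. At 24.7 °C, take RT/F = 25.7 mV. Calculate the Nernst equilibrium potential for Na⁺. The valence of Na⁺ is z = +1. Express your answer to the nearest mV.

63 mV

E = (25.7/z) · ln([Na⁺]_out/[Na⁺]_in) with z = +1.
= (25.7/1) · ln(126/10.8) = 25.70 · ln(11.67)
= 25.70 · (2.4567) = 63.14 mV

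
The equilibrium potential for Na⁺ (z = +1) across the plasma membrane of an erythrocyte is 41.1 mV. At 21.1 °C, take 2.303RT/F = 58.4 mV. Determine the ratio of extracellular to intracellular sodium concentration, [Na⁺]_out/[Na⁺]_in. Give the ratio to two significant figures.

5.1

log₁₀([out]/[in]) = E·z/(58.4) = 41.1 × 1 / 58.4 = 0.7038
[out]/[in] = 10^(0.7038) = 5.056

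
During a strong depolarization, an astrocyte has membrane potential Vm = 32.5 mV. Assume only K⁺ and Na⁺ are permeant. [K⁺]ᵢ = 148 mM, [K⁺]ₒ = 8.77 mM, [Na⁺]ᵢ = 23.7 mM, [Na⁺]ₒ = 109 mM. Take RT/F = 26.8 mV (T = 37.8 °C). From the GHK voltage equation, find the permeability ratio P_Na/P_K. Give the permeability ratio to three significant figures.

Let α = P_Na/P_K. GHK: Vm = 26.8·ln[(Kₒ + α·Naₒ)/(Kᵢ + α·Naᵢ)].
e^(Vm/26.8) = e^(32.5/26.8) = 3.3625
So 3.3625·(Kᵢ + α·Naᵢ) = Kₒ + α·Naₒ → α = (3.3625·148.0 − 8.77) / (109.0 − 3.3625·23.7)
α = (497.7 − 8.77) / (109.0 − 79.69) = 488.9/29.31 = 16.68

16.7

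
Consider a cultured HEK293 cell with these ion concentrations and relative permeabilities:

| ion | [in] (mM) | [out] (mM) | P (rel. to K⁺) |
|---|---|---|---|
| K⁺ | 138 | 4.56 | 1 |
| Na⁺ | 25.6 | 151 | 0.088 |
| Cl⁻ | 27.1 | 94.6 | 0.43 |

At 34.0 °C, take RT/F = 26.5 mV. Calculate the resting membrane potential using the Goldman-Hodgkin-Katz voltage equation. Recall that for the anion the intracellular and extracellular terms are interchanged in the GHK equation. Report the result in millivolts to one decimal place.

Vm = 26.5 · ln[(Σ P·[cation]ₒ + Σ P·[anion]ᵢ) / (Σ P·[cation]ᵢ + Σ P·[anion]ₒ)]
Numerator = 1×4.56 + 0.088×151 + 0.43×27.1 = 29.5
Denominator = 1×138 + 0.088×25.6 + 0.43×94.6 = 180.9
Vm = 26.5 · ln(0.16305) = 26.5 × (-1.8137) = -48.06 mV

-48.1 mV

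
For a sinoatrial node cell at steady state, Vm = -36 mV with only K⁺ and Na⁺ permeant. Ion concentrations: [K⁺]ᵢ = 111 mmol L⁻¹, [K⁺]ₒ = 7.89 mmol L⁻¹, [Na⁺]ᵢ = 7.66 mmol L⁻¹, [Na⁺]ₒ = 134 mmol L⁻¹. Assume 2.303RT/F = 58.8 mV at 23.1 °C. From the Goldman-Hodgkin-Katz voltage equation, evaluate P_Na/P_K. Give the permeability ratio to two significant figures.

0.15

Let α = P_Na/P_K. GHK: Vm = 58.8·log₁₀[(Kₒ + α·Naₒ)/(Kᵢ + α·Naᵢ)].
10^(Vm/58.8) = 10^(-36.0/58.8) = 0.24421
So 0.24421·(Kᵢ + α·Naᵢ) = Kₒ + α·Naₒ → α = (0.24421·111.0 − 7.89) / (134.0 − 0.24421·7.66)
α = (27.11 − 7.89) / (134.0 − 1.871) = 19.22/132.1 = 0.1454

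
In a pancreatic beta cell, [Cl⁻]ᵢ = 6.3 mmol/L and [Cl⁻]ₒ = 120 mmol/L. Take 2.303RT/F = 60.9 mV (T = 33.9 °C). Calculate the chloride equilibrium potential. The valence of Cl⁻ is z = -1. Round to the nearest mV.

E = (60.9/z) · log₁₀([Cl⁻]_out/[Cl⁻]_in) with z = -1.
For an anion, dividing by z = -1 reverses the sign.
= (60.9/-1) · log₁₀(120/6.3) = -60.90 · log₁₀(19.05)
= -60.90 · (1.2798) = -77.94 mV

-78 mV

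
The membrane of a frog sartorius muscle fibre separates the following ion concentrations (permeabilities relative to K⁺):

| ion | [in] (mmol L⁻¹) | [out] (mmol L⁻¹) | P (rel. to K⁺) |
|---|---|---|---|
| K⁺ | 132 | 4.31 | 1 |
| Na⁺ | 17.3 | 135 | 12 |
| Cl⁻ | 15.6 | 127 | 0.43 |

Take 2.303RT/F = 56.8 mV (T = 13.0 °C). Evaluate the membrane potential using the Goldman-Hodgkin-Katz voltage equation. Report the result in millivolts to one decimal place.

Vm = 56.8 · log₁₀[(Σ P·[cation]ₒ + Σ P·[anion]ᵢ) / (Σ P·[cation]ᵢ + Σ P·[anion]ₒ)]
Numerator = 1×4.31 + 12×135 + 0.43×15.6 = 1631
Denominator = 1×132 + 12×17.3 + 0.43×127 = 394.2
Vm = 56.8 · log₁₀(4.1374) = 56.8 × (0.6167) = 35.03 mV

35.0 mV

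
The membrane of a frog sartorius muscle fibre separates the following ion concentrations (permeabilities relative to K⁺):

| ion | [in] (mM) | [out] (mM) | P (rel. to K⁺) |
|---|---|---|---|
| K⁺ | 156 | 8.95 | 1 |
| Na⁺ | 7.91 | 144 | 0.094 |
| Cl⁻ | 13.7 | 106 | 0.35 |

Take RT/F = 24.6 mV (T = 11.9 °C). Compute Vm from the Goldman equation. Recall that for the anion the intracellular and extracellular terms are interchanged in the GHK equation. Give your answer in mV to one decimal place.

-48.2 mV

Vm = 24.6 · ln[(Σ P·[cation]ₒ + Σ P·[anion]ᵢ) / (Σ P·[cation]ᵢ + Σ P·[anion]ₒ)]
Numerator = 1×8.95 + 0.094×144 + 0.35×13.7 = 27.28
Denominator = 1×156 + 0.094×7.91 + 0.35×106 = 193.8
Vm = 24.6 · ln(0.14074) = 24.6 × (-1.9609) = -48.24 mV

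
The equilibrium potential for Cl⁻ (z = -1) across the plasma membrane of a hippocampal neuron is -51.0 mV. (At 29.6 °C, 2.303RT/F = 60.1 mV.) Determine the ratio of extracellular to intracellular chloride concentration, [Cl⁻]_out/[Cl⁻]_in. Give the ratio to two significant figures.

7.1

log₁₀([out]/[in]) = E·z/(60.1) = -51.0 × -1 / 60.1 = 0.8486
[out]/[in] = 10^(0.8486) = 7.056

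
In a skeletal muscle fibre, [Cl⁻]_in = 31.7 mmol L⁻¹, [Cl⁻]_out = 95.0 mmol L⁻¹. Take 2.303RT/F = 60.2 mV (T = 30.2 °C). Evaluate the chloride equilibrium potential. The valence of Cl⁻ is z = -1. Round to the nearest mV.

-29 mV

E = (60.2/z) · log₁₀([Cl⁻]_out/[Cl⁻]_in) with z = -1.
For an anion, dividing by z = -1 reverses the sign.
= (60.2/-1) · log₁₀(95.0/31.7) = -60.20 · log₁₀(2.997)
= -60.20 · (0.4767) = -28.70 mV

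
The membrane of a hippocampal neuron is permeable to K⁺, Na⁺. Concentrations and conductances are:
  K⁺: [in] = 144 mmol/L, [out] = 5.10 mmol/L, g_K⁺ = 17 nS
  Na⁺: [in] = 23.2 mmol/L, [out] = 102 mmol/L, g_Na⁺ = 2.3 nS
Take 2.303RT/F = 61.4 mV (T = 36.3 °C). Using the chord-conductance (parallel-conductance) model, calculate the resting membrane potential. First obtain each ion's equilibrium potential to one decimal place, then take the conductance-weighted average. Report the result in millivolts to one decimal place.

-73.8 mV

E_K⁺ = (61.4/1)·log₁₀(5.10/144) = -89.1 mV
E_Na⁺ = (61.4/1)·log₁₀(102/23.2) = 39.5 mV
Vm = (Σ gᵢEᵢ)/(Σ gᵢ) = (17·-89.1 + 2.3·39.5) / (17 + 2.3)
= -1423.85 / 19.3 = -73.77 mV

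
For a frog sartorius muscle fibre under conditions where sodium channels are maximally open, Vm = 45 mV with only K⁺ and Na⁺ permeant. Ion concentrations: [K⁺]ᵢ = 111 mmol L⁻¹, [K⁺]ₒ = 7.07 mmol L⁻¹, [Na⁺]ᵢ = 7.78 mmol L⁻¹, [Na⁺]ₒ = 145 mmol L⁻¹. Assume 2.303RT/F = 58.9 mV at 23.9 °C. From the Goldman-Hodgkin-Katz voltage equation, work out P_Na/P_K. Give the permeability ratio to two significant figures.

6.4

Let α = P_Na/P_K. GHK: Vm = 58.9·log₁₀[(Kₒ + α·Naₒ)/(Kᵢ + α·Naᵢ)].
10^(Vm/58.9) = 10^(45.0/58.9) = 5.8077
So 5.8077·(Kᵢ + α·Naᵢ) = Kₒ + α·Naₒ → α = (5.8077·111.0 − 7.07) / (145.0 − 5.8077·7.78)
α = (644.7 − 7.07) / (145.0 − 45.18) = 637.6/99.82 = 6.388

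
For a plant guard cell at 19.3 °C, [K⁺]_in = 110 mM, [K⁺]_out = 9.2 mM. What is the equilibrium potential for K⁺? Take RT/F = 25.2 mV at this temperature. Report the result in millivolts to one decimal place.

E = (25.2/z) · ln([K⁺]_out/[K⁺]_in) with z = +1.
= (25.2/1) · ln(9.2/110) = 25.20 · ln(0.08364)
= 25.20 · (-2.4813) = -62.53 mV

-62.5 mV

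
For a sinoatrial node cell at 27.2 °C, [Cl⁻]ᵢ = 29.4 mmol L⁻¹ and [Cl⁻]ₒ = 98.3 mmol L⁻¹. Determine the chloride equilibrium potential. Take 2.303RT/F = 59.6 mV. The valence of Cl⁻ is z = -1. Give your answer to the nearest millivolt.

E = (59.6/z) · log₁₀([Cl⁻]_out/[Cl⁻]_in) with z = -1.
For an anion, dividing by z = -1 reverses the sign.
= (59.6/-1) · log₁₀(98.3/29.4) = -59.60 · log₁₀(3.344)
= -59.60 · (0.5242) = -31.24 mV

-31 mV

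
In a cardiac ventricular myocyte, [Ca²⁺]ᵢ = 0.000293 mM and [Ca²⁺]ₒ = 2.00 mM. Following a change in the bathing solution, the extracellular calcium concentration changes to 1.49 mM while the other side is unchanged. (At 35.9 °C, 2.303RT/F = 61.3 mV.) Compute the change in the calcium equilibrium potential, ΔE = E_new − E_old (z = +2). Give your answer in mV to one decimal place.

-3.9 mV

E_old = (61.3/2)·log₁₀(2.00/0.000293) = 117.52 mV
E_new = (61.3/2)·log₁₀(1.49/0.000293) = 113.60 mV
ΔE = 113.60 − (117.52) = -3.92 mV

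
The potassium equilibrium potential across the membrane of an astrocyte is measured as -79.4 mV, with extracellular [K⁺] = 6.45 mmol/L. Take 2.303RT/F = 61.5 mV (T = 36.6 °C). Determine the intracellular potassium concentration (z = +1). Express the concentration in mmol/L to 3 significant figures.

Nernst: E = (61.5/1) · log₁₀([out]/[in]), so log₁₀([out]/[in]) = -79.4 × 1 / 61.5 = -1.2911.
[out]/[in] = 10^(-1.2911) = 0.05116.
[in] = 6.45 / 0.05116 = 126.1 mmol/L.

126 mmol/L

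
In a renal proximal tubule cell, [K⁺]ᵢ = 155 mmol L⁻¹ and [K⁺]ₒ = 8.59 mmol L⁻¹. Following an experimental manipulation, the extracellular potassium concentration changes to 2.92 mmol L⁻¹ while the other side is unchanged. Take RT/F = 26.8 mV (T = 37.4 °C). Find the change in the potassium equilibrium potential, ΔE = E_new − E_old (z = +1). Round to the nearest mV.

E_old = (26.8/1)·ln(8.59/155) = -77.53 mV
E_new = (26.8/1)·ln(2.92/155) = -106.45 mV
ΔE = -106.45 − (-77.53) = -28.92 mV

-29 mV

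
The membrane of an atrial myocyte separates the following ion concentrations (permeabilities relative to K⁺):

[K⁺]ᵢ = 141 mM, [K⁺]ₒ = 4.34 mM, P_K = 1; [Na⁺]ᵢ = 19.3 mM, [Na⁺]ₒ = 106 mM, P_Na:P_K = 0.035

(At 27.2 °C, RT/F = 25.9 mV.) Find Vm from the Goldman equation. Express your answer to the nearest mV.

-74 mV

Vm = 25.9 · ln[(Σ P·[cation]ₒ + Σ P·[anion]ᵢ) / (Σ P·[cation]ᵢ + Σ P·[anion]ₒ)]
Numerator = 1×4.34 + 0.035×106 = 8.05
Denominator = 1×141 + 0.035×19.3 = 141.7
Vm = 25.9 · ln(0.05682) = 25.9 × (-2.8679) = -74.28 mV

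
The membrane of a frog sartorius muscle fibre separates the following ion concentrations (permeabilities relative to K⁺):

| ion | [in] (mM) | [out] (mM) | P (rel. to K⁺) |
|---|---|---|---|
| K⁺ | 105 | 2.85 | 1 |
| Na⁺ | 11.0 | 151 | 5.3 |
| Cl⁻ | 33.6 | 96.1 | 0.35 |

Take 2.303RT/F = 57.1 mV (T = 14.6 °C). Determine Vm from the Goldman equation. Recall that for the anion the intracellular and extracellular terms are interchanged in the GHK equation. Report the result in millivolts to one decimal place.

Vm = 57.1 · log₁₀[(Σ P·[cation]ₒ + Σ P·[anion]ᵢ) / (Σ P·[cation]ᵢ + Σ P·[anion]ₒ)]
Numerator = 1×2.85 + 5.3×151 + 0.35×33.6 = 814.9
Denominator = 1×105 + 5.3×11.0 + 0.35×96.1 = 196.9
Vm = 57.1 · log₁₀(4.138) = 57.1 × (0.6168) = 35.22 mV

35.2 mV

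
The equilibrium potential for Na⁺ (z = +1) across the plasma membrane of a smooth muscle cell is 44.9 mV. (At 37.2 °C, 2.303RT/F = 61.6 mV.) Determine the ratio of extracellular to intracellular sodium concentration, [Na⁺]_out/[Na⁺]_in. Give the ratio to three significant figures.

5.36

log₁₀([out]/[in]) = E·z/(61.6) = 44.9 × 1 / 61.6 = 0.7289
[out]/[in] = 10^(0.7289) = 5.357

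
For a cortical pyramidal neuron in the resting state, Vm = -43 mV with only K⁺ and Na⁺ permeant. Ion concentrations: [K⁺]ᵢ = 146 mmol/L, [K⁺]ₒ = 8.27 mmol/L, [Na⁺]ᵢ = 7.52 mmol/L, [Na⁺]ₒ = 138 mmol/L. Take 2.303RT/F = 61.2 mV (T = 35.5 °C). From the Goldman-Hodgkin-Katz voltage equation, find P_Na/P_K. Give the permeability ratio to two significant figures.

Let α = P_Na/P_K. GHK: Vm = 61.2·log₁₀[(Kₒ + α·Naₒ)/(Kᵢ + α·Naᵢ)].
10^(Vm/61.2) = 10^(-43.0/61.2) = 0.19833
So 0.19833·(Kᵢ + α·Naᵢ) = Kₒ + α·Naₒ → α = (0.19833·146.0 − 8.27) / (138.0 − 0.19833·7.52)
α = (28.96 − 8.27) / (138.0 − 1.491) = 20.69/136.5 = 0.1515

0.15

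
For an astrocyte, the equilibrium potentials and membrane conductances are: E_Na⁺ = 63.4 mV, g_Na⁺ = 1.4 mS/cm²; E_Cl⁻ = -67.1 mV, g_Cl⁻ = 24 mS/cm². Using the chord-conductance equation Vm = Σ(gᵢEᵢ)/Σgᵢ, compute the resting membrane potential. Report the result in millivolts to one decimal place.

Σ gᵢEᵢ = 1.4·(63.4) + 24·(-67.1) = -1521.64
Σ gᵢ = 1.4 + 24 = 25.4
Vm = -1521.64 / 25.4 = -59.91 mV

-59.9 mV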